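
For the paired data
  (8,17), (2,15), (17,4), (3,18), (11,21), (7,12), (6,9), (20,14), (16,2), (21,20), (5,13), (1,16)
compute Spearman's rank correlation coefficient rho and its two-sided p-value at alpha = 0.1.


Step 1: Rank x and y separately (midranks; no ties here).
rank(x): 8->7, 2->2, 17->10, 3->3, 11->8, 7->6, 6->5, 20->11, 16->9, 21->12, 5->4, 1->1
rank(y): 17->9, 15->7, 4->2, 18->10, 21->12, 12->4, 9->3, 14->6, 2->1, 20->11, 13->5, 16->8
Step 2: d_i = R_x(i) - R_y(i); compute d_i^2.
  (7-9)^2=4, (2-7)^2=25, (10-2)^2=64, (3-10)^2=49, (8-12)^2=16, (6-4)^2=4, (5-3)^2=4, (11-6)^2=25, (9-1)^2=64, (12-11)^2=1, (4-5)^2=1, (1-8)^2=49
sum(d^2) = 306.
Step 3: rho = 1 - 6*306 / (12*(12^2 - 1)) = 1 - 1836/1716 = -0.069930.
Step 4: Under H0, t = rho * sqrt((n-2)/(1-rho^2)) = -0.2217 ~ t(10).
Step 5: Two-sided p-value from the t-distribution with 10 df = 0.829024.
Step 6: alpha = 0.1. fail to reject H0.

rho = -0.0699, p = 0.829024, fail to reject H0 at alpha = 0.1.


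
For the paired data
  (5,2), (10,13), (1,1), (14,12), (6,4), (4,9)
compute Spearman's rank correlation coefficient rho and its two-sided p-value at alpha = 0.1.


Step 1: Rank x and y separately (midranks; no ties here).
rank(x): 5->3, 10->5, 1->1, 14->6, 6->4, 4->2
rank(y): 2->2, 13->6, 1->1, 12->5, 4->3, 9->4
Step 2: d_i = R_x(i) - R_y(i); compute d_i^2.
  (3-2)^2=1, (5-6)^2=1, (1-1)^2=0, (6-5)^2=1, (4-3)^2=1, (2-4)^2=4
sum(d^2) = 8.
Step 3: rho = 1 - 6*8 / (6*(6^2 - 1)) = 1 - 48/210 = 0.771429.
Step 4: Under H0, t = rho * sqrt((n-2)/(1-rho^2)) = 2.4247 ~ t(4).
Step 5: Two-sided p-value from the t-distribution with 4 df = 0.072397.
Step 6: alpha = 0.1. reject H0.

rho = 0.7714, p = 0.072397, reject H0 at alpha = 0.1.


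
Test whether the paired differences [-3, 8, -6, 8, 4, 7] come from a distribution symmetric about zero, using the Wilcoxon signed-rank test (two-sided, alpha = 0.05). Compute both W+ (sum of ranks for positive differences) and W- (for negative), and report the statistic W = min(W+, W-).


Step 1: Drop any zero differences (none here) and take |d_i|.
|d| = [3, 8, 6, 8, 4, 7]
Step 2: Midrank |d_i| (ties get averaged ranks).
ranks: |3|->1, |8|->5.5, |6|->3, |8|->5.5, |4|->2, |7|->4
Step 3: Attach original signs; sum ranks with positive sign and with negative sign.
W+ = 5.5 + 5.5 + 2 + 4 = 17
W- = 1 + 3 = 4
(Check: W+ + W- = 21 should equal n(n+1)/2 = 21.)
Step 4: Test statistic W = min(W+, W-) = 4.
Step 5: Ties in |d|, so use the tie-corrected normal approximation.
        E[W] = n(n+1)/4 = 6*7/4 = 10.5.
        Tie groups: |d|=8 (t=2); sum(t^3 - t) = 6.
        Var[W] = n(n+1)(2n+1)/24 - sum(t^3-t)/48 = 546/24 - 6/48 = 22.625.
        z = (W - E[W]) / sqrt(Var[W]) = (4 - 10.5) / 4.7566 = -1.3665.
        Two-sided p = 2*Phi(z) = 0.171773.
Step 6: alpha = 0.05. fail to reject H0.

W+ = 17, W- = 4, W = min = 4, p = 0.171773, fail to reject H0.


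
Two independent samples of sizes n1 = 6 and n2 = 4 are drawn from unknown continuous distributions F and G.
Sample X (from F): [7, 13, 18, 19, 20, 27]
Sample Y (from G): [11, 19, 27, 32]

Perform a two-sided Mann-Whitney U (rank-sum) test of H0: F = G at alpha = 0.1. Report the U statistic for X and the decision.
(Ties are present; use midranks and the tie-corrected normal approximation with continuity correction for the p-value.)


Step 1: Combine and sort all 10 observations; assign midranks.
sorted (value, group): (7,X), (11,Y), (13,X), (18,X), (19,X), (19,Y), (20,X), (27,X), (27,Y), (32,Y)
ranks: 7->1, 11->2, 13->3, 18->4, 19->5.5, 19->5.5, 20->7, 27->8.5, 27->8.5, 32->10
Step 2: Rank sum for X: R1 = 1 + 3 + 4 + 5.5 + 7 + 8.5 = 29.
Step 3: U_X = R1 - n1(n1+1)/2 = 29 - 6*7/2 = 29 - 21 = 8.
       U_Y = n1*n2 - U_X = 24 - 8 = 16.
Step 4: Ties are present, so use the tie-corrected normal approximation (with continuity correction) for the p-value.
Step 5: p-value = 0.452793; compare to alpha = 0.1. fail to reject H0.

U_X = 8, p = 0.452793, fail to reject H0 at alpha = 0.1.


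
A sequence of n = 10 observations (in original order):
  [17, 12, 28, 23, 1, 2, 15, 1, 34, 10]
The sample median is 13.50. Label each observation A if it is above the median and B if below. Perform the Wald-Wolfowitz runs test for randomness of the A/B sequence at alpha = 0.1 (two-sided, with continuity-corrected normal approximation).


Step 1: Compute median = 13.50; label A = above, B = below.
Labels in order: ABAABBABAB  (n_A = 5, n_B = 5)
Step 2: Count runs R = 8.
Step 3: Under H0 (random ordering), E[R] = 2*n_A*n_B/(n_A+n_B) + 1 = 2*5*5/10 + 1 = 6.0000.
        Var[R] = 2*n_A*n_B*(2*n_A*n_B - n_A - n_B) / ((n_A+n_B)^2 * (n_A+n_B-1)) = 2000/900 = 2.2222.
        SD[R] = 1.4907.
Step 4: Continuity-corrected z = (R - 0.5 - E[R]) / SD[R] = (8 - 0.5 - 6.0000) / 1.4907 = 1.0062.
Step 5: Two-sided p-value via normal approximation = 2*(1 - Phi(|z|)) = 0.314305.
Step 6: alpha = 0.1. fail to reject H0.

R = 8, z = 1.0062, p = 0.314305, fail to reject H0.


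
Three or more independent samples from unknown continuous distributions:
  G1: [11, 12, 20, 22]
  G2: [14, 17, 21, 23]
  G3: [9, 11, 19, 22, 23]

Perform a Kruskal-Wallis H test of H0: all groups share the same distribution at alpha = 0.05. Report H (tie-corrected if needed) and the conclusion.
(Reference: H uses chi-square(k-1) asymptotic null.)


Step 1: Combine all N = 13 observations and assign midranks.
sorted (value, group, rank): (9,G3,1), (11,G1,2.5), (11,G3,2.5), (12,G1,4), (14,G2,5), (17,G2,6), (19,G3,7), (20,G1,8), (21,G2,9), (22,G1,10.5), (22,G3,10.5), (23,G2,12.5), (23,G3,12.5)
Step 2: Sum ranks within each group.
R_1 = 25 (n_1 = 4)
R_2 = 32.5 (n_2 = 4)
R_3 = 33.5 (n_3 = 5)
Step 3: H = 12/(N(N+1)) * sum(R_i^2/n_i) - 3(N+1)
     = 12/(13*14) * (25^2/4 + 32.5^2/4 + 33.5^2/5) - 3*14
     = 0.065934 * 644.763 - 42
     = 0.511813.
Step 4: Ties present; correction factor C = 1 - 18/(13^3 - 13) = 0.991758. Corrected H = 0.511813 / 0.991758 = 0.516066.
Step 5: Under H0, H ~ chi^2(2); p-value = 0.772570.
Step 6: alpha = 0.05. fail to reject H0.

H = 0.5161, df = 2, p = 0.772570, fail to reject H0.


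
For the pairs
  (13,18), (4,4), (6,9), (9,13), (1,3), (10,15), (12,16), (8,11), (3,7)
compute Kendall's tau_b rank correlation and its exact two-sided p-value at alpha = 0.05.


Step 1: Enumerate the 36 unordered pairs (i,j) with i<j and classify each by sign(x_j-x_i) * sign(y_j-y_i).
  (1,2):dx=-9,dy=-14->C; (1,3):dx=-7,dy=-9->C; (1,4):dx=-4,dy=-5->C; (1,5):dx=-12,dy=-15->C
  (1,6):dx=-3,dy=-3->C; (1,7):dx=-1,dy=-2->C; (1,8):dx=-5,dy=-7->C; (1,9):dx=-10,dy=-11->C
  (2,3):dx=+2,dy=+5->C; (2,4):dx=+5,dy=+9->C; (2,5):dx=-3,dy=-1->C; (2,6):dx=+6,dy=+11->C
  (2,7):dx=+8,dy=+12->C; (2,8):dx=+4,dy=+7->C; (2,9):dx=-1,dy=+3->D; (3,4):dx=+3,dy=+4->C
  (3,5):dx=-5,dy=-6->C; (3,6):dx=+4,dy=+6->C; (3,7):dx=+6,dy=+7->C; (3,8):dx=+2,dy=+2->C
  (3,9):dx=-3,dy=-2->C; (4,5):dx=-8,dy=-10->C; (4,6):dx=+1,dy=+2->C; (4,7):dx=+3,dy=+3->C
  (4,8):dx=-1,dy=-2->C; (4,9):dx=-6,dy=-6->C; (5,6):dx=+9,dy=+12->C; (5,7):dx=+11,dy=+13->C
  (5,8):dx=+7,dy=+8->C; (5,9):dx=+2,dy=+4->C; (6,7):dx=+2,dy=+1->C; (6,8):dx=-2,dy=-4->C
  (6,9):dx=-7,dy=-8->C; (7,8):dx=-4,dy=-5->C; (7,9):dx=-9,dy=-9->C; (8,9):dx=-5,dy=-4->C
Step 2: C = 35, D = 1, total pairs = 36.
Step 3: tau = (C - D)/(n(n-1)/2) = (35 - 1)/36 = 0.944444.
Step 4: Exact two-sided p-value (enumerate n! = 362880 permutations of y under H0): p = 0.000050.
Step 5: alpha = 0.05. reject H0.

tau_b = 0.9444 (C=35, D=1), p = 0.000050, reject H0.


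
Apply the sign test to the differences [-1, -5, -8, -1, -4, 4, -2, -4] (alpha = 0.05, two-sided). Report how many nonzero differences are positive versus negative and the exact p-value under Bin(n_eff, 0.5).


Step 1: Discard zero differences. Original n = 8; n_eff = number of nonzero differences = 8.
Nonzero differences (with sign): -1, -5, -8, -1, -4, +4, -2, -4
Step 2: Count signs: positive = 1, negative = 7.
Step 3: Under H0: P(positive) = 0.5, so the number of positives S ~ Bin(8, 0.5).
Step 4: Two-sided exact p-value = sum of Bin(8,0.5) probabilities at or below the observed probability = 0.070312.
Step 5: alpha = 0.05. fail to reject H0.

n_eff = 8, pos = 1, neg = 7, p = 0.070312, fail to reject H0.


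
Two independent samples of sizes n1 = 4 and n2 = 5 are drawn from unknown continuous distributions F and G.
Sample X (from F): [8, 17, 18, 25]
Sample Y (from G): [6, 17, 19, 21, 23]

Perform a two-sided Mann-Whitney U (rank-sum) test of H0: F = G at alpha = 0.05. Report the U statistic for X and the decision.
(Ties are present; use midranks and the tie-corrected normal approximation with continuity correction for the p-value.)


Step 1: Combine and sort all 9 observations; assign midranks.
sorted (value, group): (6,Y), (8,X), (17,X), (17,Y), (18,X), (19,Y), (21,Y), (23,Y), (25,X)
ranks: 6->1, 8->2, 17->3.5, 17->3.5, 18->5, 19->6, 21->7, 23->8, 25->9
Step 2: Rank sum for X: R1 = 2 + 3.5 + 5 + 9 = 19.5.
Step 3: U_X = R1 - n1(n1+1)/2 = 19.5 - 4*5/2 = 19.5 - 10 = 9.5.
       U_Y = n1*n2 - U_X = 20 - 9.5 = 10.5.
Step 4: Ties are present, so use the tie-corrected normal approximation (with continuity correction) for the p-value.
Step 5: p-value = 1.000000; compare to alpha = 0.05. fail to reject H0.

U_X = 9.5, p = 1.000000, fail to reject H0 at alpha = 0.05.


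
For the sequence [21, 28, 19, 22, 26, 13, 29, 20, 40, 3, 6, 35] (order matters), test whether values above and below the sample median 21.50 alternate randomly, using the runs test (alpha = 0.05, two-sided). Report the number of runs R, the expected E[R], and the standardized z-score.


Step 1: Compute median = 21.50; label A = above, B = below.
Labels in order: BABAABABABBA  (n_A = 6, n_B = 6)
Step 2: Count runs R = 10.
Step 3: Under H0 (random ordering), E[R] = 2*n_A*n_B/(n_A+n_B) + 1 = 2*6*6/12 + 1 = 7.0000.
        Var[R] = 2*n_A*n_B*(2*n_A*n_B - n_A - n_B) / ((n_A+n_B)^2 * (n_A+n_B-1)) = 4320/1584 = 2.7273.
        SD[R] = 1.6514.
Step 4: Continuity-corrected z = (R - 0.5 - E[R]) / SD[R] = (10 - 0.5 - 7.0000) / 1.6514 = 1.5138.
Step 5: Two-sided p-value via normal approximation = 2*(1 - Phi(|z|)) = 0.130070.
Step 6: alpha = 0.05. fail to reject H0.

R = 10, z = 1.5138, p = 0.130070, fail to reject H0.


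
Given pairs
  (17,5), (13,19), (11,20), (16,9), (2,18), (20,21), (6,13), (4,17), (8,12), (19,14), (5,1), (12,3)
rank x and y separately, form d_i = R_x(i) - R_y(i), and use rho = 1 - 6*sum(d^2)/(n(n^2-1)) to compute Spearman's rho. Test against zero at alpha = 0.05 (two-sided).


Step 1: Rank x and y separately (midranks; no ties here).
rank(x): 17->10, 13->8, 11->6, 16->9, 2->1, 20->12, 6->4, 4->2, 8->5, 19->11, 5->3, 12->7
rank(y): 5->3, 19->10, 20->11, 9->4, 18->9, 21->12, 13->6, 17->8, 12->5, 14->7, 1->1, 3->2
Step 2: d_i = R_x(i) - R_y(i); compute d_i^2.
  (10-3)^2=49, (8-10)^2=4, (6-11)^2=25, (9-4)^2=25, (1-9)^2=64, (12-12)^2=0, (4-6)^2=4, (2-8)^2=36, (5-5)^2=0, (11-7)^2=16, (3-1)^2=4, (7-2)^2=25
sum(d^2) = 252.
Step 3: rho = 1 - 6*252 / (12*(12^2 - 1)) = 1 - 1512/1716 = 0.118881.
Step 4: Under H0, t = rho * sqrt((n-2)/(1-rho^2)) = 0.3786 ~ t(10).
Step 5: Two-sided p-value from the t-distribution with 10 df = 0.712884.
Step 6: alpha = 0.05. fail to reject H0.

rho = 0.1189, p = 0.712884, fail to reject H0 at alpha = 0.05.


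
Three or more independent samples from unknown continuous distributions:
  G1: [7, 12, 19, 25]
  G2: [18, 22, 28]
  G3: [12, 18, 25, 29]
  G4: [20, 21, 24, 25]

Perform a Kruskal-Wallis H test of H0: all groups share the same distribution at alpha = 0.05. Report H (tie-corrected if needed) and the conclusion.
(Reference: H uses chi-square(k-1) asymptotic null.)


Step 1: Combine all N = 15 observations and assign midranks.
sorted (value, group, rank): (7,G1,1), (12,G1,2.5), (12,G3,2.5), (18,G2,4.5), (18,G3,4.5), (19,G1,6), (20,G4,7), (21,G4,8), (22,G2,9), (24,G4,10), (25,G1,12), (25,G3,12), (25,G4,12), (28,G2,14), (29,G3,15)
Step 2: Sum ranks within each group.
R_1 = 21.5 (n_1 = 4)
R_2 = 27.5 (n_2 = 3)
R_3 = 34 (n_3 = 4)
R_4 = 37 (n_4 = 4)
Step 3: H = 12/(N(N+1)) * sum(R_i^2/n_i) - 3(N+1)
     = 12/(15*16) * (21.5^2/4 + 27.5^2/3 + 34^2/4 + 37^2/4) - 3*16
     = 0.050000 * 998.896 - 48
     = 1.944792.
Step 4: Ties present; correction factor C = 1 - 36/(15^3 - 15) = 0.989286. Corrected H = 1.944792 / 0.989286 = 1.965854.
Step 5: Under H0, H ~ chi^2(3); p-value = 0.579524.
Step 6: alpha = 0.05. fail to reject H0.

H = 1.9659, df = 3, p = 0.579524, fail to reject H0.


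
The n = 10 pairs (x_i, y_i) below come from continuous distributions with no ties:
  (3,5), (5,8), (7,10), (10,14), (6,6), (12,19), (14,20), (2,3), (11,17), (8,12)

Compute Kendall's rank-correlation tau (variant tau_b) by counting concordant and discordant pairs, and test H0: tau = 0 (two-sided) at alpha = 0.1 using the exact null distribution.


Step 1: Enumerate the 45 unordered pairs (i,j) with i<j and classify each by sign(x_j-x_i) * sign(y_j-y_i).
  (1,2):dx=+2,dy=+3->C; (1,3):dx=+4,dy=+5->C; (1,4):dx=+7,dy=+9->C; (1,5):dx=+3,dy=+1->C
  (1,6):dx=+9,dy=+14->C; (1,7):dx=+11,dy=+15->C; (1,8):dx=-1,dy=-2->C; (1,9):dx=+8,dy=+12->C
  (1,10):dx=+5,dy=+7->C; (2,3):dx=+2,dy=+2->C; (2,4):dx=+5,dy=+6->C; (2,5):dx=+1,dy=-2->D
  (2,6):dx=+7,dy=+11->C; (2,7):dx=+9,dy=+12->C; (2,8):dx=-3,dy=-5->C; (2,9):dx=+6,dy=+9->C
  (2,10):dx=+3,dy=+4->C; (3,4):dx=+3,dy=+4->C; (3,5):dx=-1,dy=-4->C; (3,6):dx=+5,dy=+9->C
  (3,7):dx=+7,dy=+10->C; (3,8):dx=-5,dy=-7->C; (3,9):dx=+4,dy=+7->C; (3,10):dx=+1,dy=+2->C
  (4,5):dx=-4,dy=-8->C; (4,6):dx=+2,dy=+5->C; (4,7):dx=+4,dy=+6->C; (4,8):dx=-8,dy=-11->C
  (4,9):dx=+1,dy=+3->C; (4,10):dx=-2,dy=-2->C; (5,6):dx=+6,dy=+13->C; (5,7):dx=+8,dy=+14->C
  (5,8):dx=-4,dy=-3->C; (5,9):dx=+5,dy=+11->C; (5,10):dx=+2,dy=+6->C; (6,7):dx=+2,dy=+1->C
  (6,8):dx=-10,dy=-16->C; (6,9):dx=-1,dy=-2->C; (6,10):dx=-4,dy=-7->C; (7,8):dx=-12,dy=-17->C
  (7,9):dx=-3,dy=-3->C; (7,10):dx=-6,dy=-8->C; (8,9):dx=+9,dy=+14->C; (8,10):dx=+6,dy=+9->C
  (9,10):dx=-3,dy=-5->C
Step 2: C = 44, D = 1, total pairs = 45.
Step 3: tau = (C - D)/(n(n-1)/2) = (44 - 1)/45 = 0.955556.
Step 4: Exact two-sided p-value (enumerate n! = 3628800 permutations of y under H0): p = 0.000006.
Step 5: alpha = 0.1. reject H0.

tau_b = 0.9556 (C=44, D=1), p = 0.000006, reject H0.


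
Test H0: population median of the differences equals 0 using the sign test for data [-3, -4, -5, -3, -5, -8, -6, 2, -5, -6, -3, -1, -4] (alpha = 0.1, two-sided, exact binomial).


Step 1: Discard zero differences. Original n = 13; n_eff = number of nonzero differences = 13.
Nonzero differences (with sign): -3, -4, -5, -3, -5, -8, -6, +2, -5, -6, -3, -1, -4
Step 2: Count signs: positive = 1, negative = 12.
Step 3: Under H0: P(positive) = 0.5, so the number of positives S ~ Bin(13, 0.5).
Step 4: Two-sided exact p-value = sum of Bin(13,0.5) probabilities at or below the observed probability = 0.003418.
Step 5: alpha = 0.1. reject H0.

n_eff = 13, pos = 1, neg = 12, p = 0.003418, reject H0.


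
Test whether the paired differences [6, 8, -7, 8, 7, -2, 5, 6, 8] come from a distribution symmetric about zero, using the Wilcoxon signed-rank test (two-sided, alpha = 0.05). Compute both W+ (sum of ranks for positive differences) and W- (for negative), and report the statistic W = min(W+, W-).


Step 1: Drop any zero differences (none here) and take |d_i|.
|d| = [6, 8, 7, 8, 7, 2, 5, 6, 8]
Step 2: Midrank |d_i| (ties get averaged ranks).
ranks: |6|->3.5, |8|->8, |7|->5.5, |8|->8, |7|->5.5, |2|->1, |5|->2, |6|->3.5, |8|->8
Step 3: Attach original signs; sum ranks with positive sign and with negative sign.
W+ = 3.5 + 8 + 8 + 5.5 + 2 + 3.5 + 8 = 38.5
W- = 5.5 + 1 = 6.5
(Check: W+ + W- = 45 should equal n(n+1)/2 = 45.)
Step 4: Test statistic W = min(W+, W-) = 6.5.
Step 5: Ties in |d|, so use the tie-corrected normal approximation.
        E[W] = n(n+1)/4 = 9*10/4 = 22.5.
        Tie groups: |d|=6 (t=2), |d|=7 (t=2), |d|=8 (t=3); sum(t^3 - t) = 36.
        Var[W] = n(n+1)(2n+1)/24 - sum(t^3-t)/48 = 1710/24 - 36/48 = 70.5.
        z = (W - E[W]) / sqrt(Var[W]) = (6.5 - 22.5) / 8.3964 = -1.9056.
        Two-sided p = 2*Phi(z) = 0.056706.
Step 6: alpha = 0.05. fail to reject H0.

W+ = 38.5, W- = 6.5, W = min = 6.5, p = 0.056706, fail to reject H0.


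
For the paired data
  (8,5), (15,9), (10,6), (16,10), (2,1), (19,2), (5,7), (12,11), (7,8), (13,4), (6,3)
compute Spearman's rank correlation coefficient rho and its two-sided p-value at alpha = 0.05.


Step 1: Rank x and y separately (midranks; no ties here).
rank(x): 8->5, 15->9, 10->6, 16->10, 2->1, 19->11, 5->2, 12->7, 7->4, 13->8, 6->3
rank(y): 5->5, 9->9, 6->6, 10->10, 1->1, 2->2, 7->7, 11->11, 8->8, 4->4, 3->3
Step 2: d_i = R_x(i) - R_y(i); compute d_i^2.
  (5-5)^2=0, (9-9)^2=0, (6-6)^2=0, (10-10)^2=0, (1-1)^2=0, (11-2)^2=81, (2-7)^2=25, (7-11)^2=16, (4-8)^2=16, (8-4)^2=16, (3-3)^2=0
sum(d^2) = 154.
Step 3: rho = 1 - 6*154 / (11*(11^2 - 1)) = 1 - 924/1320 = 0.300000.
Step 4: Under H0, t = rho * sqrt((n-2)/(1-rho^2)) = 0.9435 ~ t(9).
Step 5: Two-sided p-value from the t-distribution with 9 df = 0.370083.
Step 6: alpha = 0.05. fail to reject H0.

rho = 0.3000, p = 0.370083, fail to reject H0 at alpha = 0.05.


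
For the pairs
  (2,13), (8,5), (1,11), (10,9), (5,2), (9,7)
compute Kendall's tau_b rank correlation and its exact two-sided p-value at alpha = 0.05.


Step 1: Enumerate the 15 unordered pairs (i,j) with i<j and classify each by sign(x_j-x_i) * sign(y_j-y_i).
  (1,2):dx=+6,dy=-8->D; (1,3):dx=-1,dy=-2->C; (1,4):dx=+8,dy=-4->D; (1,5):dx=+3,dy=-11->D
  (1,6):dx=+7,dy=-6->D; (2,3):dx=-7,dy=+6->D; (2,4):dx=+2,dy=+4->C; (2,5):dx=-3,dy=-3->C
  (2,6):dx=+1,dy=+2->C; (3,4):dx=+9,dy=-2->D; (3,5):dx=+4,dy=-9->D; (3,6):dx=+8,dy=-4->D
  (4,5):dx=-5,dy=-7->C; (4,6):dx=-1,dy=-2->C; (5,6):dx=+4,dy=+5->C
Step 2: C = 7, D = 8, total pairs = 15.
Step 3: tau = (C - D)/(n(n-1)/2) = (7 - 8)/15 = -0.066667.
Step 4: Exact two-sided p-value (enumerate n! = 720 permutations of y under H0): p = 1.000000.
Step 5: alpha = 0.05. fail to reject H0.

tau_b = -0.0667 (C=7, D=8), p = 1.000000, fail to reject H0.


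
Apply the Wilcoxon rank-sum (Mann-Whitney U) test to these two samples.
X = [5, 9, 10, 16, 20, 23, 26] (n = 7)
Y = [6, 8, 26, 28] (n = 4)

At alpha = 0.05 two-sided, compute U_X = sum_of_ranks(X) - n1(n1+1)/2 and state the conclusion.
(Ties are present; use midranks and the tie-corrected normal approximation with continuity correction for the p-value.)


Step 1: Combine and sort all 11 observations; assign midranks.
sorted (value, group): (5,X), (6,Y), (8,Y), (9,X), (10,X), (16,X), (20,X), (23,X), (26,X), (26,Y), (28,Y)
ranks: 5->1, 6->2, 8->3, 9->4, 10->5, 16->6, 20->7, 23->8, 26->9.5, 26->9.5, 28->11
Step 2: Rank sum for X: R1 = 1 + 4 + 5 + 6 + 7 + 8 + 9.5 = 40.5.
Step 3: U_X = R1 - n1(n1+1)/2 = 40.5 - 7*8/2 = 40.5 - 28 = 12.5.
       U_Y = n1*n2 - U_X = 28 - 12.5 = 15.5.
Step 4: Ties are present, so use the tie-corrected normal approximation (with continuity correction) for the p-value.
Step 5: p-value = 0.849769; compare to alpha = 0.05. fail to reject H0.

U_X = 12.5, p = 0.849769, fail to reject H0 at alpha = 0.05.


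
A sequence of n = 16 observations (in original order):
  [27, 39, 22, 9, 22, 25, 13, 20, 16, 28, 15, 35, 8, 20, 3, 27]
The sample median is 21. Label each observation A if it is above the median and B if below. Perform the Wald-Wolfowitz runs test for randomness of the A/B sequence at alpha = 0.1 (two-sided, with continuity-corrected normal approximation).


Step 1: Compute median = 21; label A = above, B = below.
Labels in order: AAABAABBBABABBBA  (n_A = 8, n_B = 8)
Step 2: Count runs R = 9.
Step 3: Under H0 (random ordering), E[R] = 2*n_A*n_B/(n_A+n_B) + 1 = 2*8*8/16 + 1 = 9.0000.
        Var[R] = 2*n_A*n_B*(2*n_A*n_B - n_A - n_B) / ((n_A+n_B)^2 * (n_A+n_B-1)) = 14336/3840 = 3.7333.
        SD[R] = 1.9322.
Step 4: R = E[R], so z = 0 with no continuity correction.
Step 5: Two-sided p-value via normal approximation = 2*(1 - Phi(|z|)) = 1.000000.
Step 6: alpha = 0.1. fail to reject H0.

R = 9, z = 0.0000, p = 1.000000, fail to reject H0.


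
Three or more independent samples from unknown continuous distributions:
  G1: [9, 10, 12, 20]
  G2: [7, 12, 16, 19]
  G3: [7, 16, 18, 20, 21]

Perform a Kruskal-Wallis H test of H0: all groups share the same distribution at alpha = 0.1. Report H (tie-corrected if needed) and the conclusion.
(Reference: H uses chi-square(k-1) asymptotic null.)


Step 1: Combine all N = 13 observations and assign midranks.
sorted (value, group, rank): (7,G2,1.5), (7,G3,1.5), (9,G1,3), (10,G1,4), (12,G1,5.5), (12,G2,5.5), (16,G2,7.5), (16,G3,7.5), (18,G3,9), (19,G2,10), (20,G1,11.5), (20,G3,11.5), (21,G3,13)
Step 2: Sum ranks within each group.
R_1 = 24 (n_1 = 4)
R_2 = 24.5 (n_2 = 4)
R_3 = 42.5 (n_3 = 5)
Step 3: H = 12/(N(N+1)) * sum(R_i^2/n_i) - 3(N+1)
     = 12/(13*14) * (24^2/4 + 24.5^2/4 + 42.5^2/5) - 3*14
     = 0.065934 * 655.312 - 42
     = 1.207418.
Step 4: Ties present; correction factor C = 1 - 24/(13^3 - 13) = 0.989011. Corrected H = 1.207418 / 0.989011 = 1.220833.
Step 5: Under H0, H ~ chi^2(2); p-value = 0.543125.
Step 6: alpha = 0.1. fail to reject H0.

H = 1.2208, df = 2, p = 0.543125, fail to reject H0.


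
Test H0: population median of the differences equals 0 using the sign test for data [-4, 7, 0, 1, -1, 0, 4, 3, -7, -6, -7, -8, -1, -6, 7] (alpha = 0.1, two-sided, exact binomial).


Step 1: Discard zero differences. Original n = 15; n_eff = number of nonzero differences = 13.
Nonzero differences (with sign): -4, +7, +1, -1, +4, +3, -7, -6, -7, -8, -1, -6, +7
Step 2: Count signs: positive = 5, negative = 8.
Step 3: Under H0: P(positive) = 0.5, so the number of positives S ~ Bin(13, 0.5).
Step 4: Two-sided exact p-value = sum of Bin(13,0.5) probabilities at or below the observed probability = 0.581055.
Step 5: alpha = 0.1. fail to reject H0.

n_eff = 13, pos = 5, neg = 8, p = 0.581055, fail to reject H0.


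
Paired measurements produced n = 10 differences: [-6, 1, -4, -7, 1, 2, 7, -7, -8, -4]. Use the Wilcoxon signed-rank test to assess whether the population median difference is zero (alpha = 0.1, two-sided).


Step 1: Drop any zero differences (none here) and take |d_i|.
|d| = [6, 1, 4, 7, 1, 2, 7, 7, 8, 4]
Step 2: Midrank |d_i| (ties get averaged ranks).
ranks: |6|->6, |1|->1.5, |4|->4.5, |7|->8, |1|->1.5, |2|->3, |7|->8, |7|->8, |8|->10, |4|->4.5
Step 3: Attach original signs; sum ranks with positive sign and with negative sign.
W+ = 1.5 + 1.5 + 3 + 8 = 14
W- = 6 + 4.5 + 8 + 8 + 10 + 4.5 = 41
(Check: W+ + W- = 55 should equal n(n+1)/2 = 55.)
Step 4: Test statistic W = min(W+, W-) = 14.
Step 5: Ties in |d|, so use the tie-corrected normal approximation.
        E[W] = n(n+1)/4 = 10*11/4 = 27.5.
        Tie groups: |d|=1 (t=2), |d|=4 (t=2), |d|=7 (t=3); sum(t^3 - t) = 36.
        Var[W] = n(n+1)(2n+1)/24 - sum(t^3-t)/48 = 2310/24 - 36/48 = 95.5.
        z = (W - E[W]) / sqrt(Var[W]) = (14 - 27.5) / 9.7724 = -1.3814.
        Two-sided p = 2*Phi(z) = 0.167144.
Step 6: alpha = 0.1. fail to reject H0.

W+ = 14, W- = 41, W = min = 14, p = 0.167144, fail to reject H0.


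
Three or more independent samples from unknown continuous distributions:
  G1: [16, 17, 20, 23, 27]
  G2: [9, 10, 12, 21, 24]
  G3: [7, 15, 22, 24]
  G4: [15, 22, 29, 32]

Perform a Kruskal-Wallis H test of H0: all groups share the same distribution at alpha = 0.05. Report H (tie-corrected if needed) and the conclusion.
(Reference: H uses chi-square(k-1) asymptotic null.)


Step 1: Combine all N = 18 observations and assign midranks.
sorted (value, group, rank): (7,G3,1), (9,G2,2), (10,G2,3), (12,G2,4), (15,G3,5.5), (15,G4,5.5), (16,G1,7), (17,G1,8), (20,G1,9), (21,G2,10), (22,G3,11.5), (22,G4,11.5), (23,G1,13), (24,G2,14.5), (24,G3,14.5), (27,G1,16), (29,G4,17), (32,G4,18)
Step 2: Sum ranks within each group.
R_1 = 53 (n_1 = 5)
R_2 = 33.5 (n_2 = 5)
R_3 = 32.5 (n_3 = 4)
R_4 = 52 (n_4 = 4)
Step 3: H = 12/(N(N+1)) * sum(R_i^2/n_i) - 3(N+1)
     = 12/(18*19) * (53^2/5 + 33.5^2/5 + 32.5^2/4 + 52^2/4) - 3*19
     = 0.035088 * 1726.31 - 57
     = 3.572368.
Step 4: Ties present; correction factor C = 1 - 18/(18^3 - 18) = 0.996904. Corrected H = 3.572368 / 0.996904 = 3.583463.
Step 5: Under H0, H ~ chi^2(3); p-value = 0.310098.
Step 6: alpha = 0.05. fail to reject H0.

H = 3.5835, df = 3, p = 0.310098, fail to reject H0.


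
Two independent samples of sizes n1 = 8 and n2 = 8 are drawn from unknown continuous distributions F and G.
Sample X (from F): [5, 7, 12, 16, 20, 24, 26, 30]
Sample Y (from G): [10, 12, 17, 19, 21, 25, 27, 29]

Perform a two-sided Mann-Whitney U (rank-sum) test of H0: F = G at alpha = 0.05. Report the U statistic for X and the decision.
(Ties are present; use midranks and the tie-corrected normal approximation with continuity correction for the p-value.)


Step 1: Combine and sort all 16 observations; assign midranks.
sorted (value, group): (5,X), (7,X), (10,Y), (12,X), (12,Y), (16,X), (17,Y), (19,Y), (20,X), (21,Y), (24,X), (25,Y), (26,X), (27,Y), (29,Y), (30,X)
ranks: 5->1, 7->2, 10->3, 12->4.5, 12->4.5, 16->6, 17->7, 19->8, 20->9, 21->10, 24->11, 25->12, 26->13, 27->14, 29->15, 30->16
Step 2: Rank sum for X: R1 = 1 + 2 + 4.5 + 6 + 9 + 11 + 13 + 16 = 62.5.
Step 3: U_X = R1 - n1(n1+1)/2 = 62.5 - 8*9/2 = 62.5 - 36 = 26.5.
       U_Y = n1*n2 - U_X = 64 - 26.5 = 37.5.
Step 4: Ties are present, so use the tie-corrected normal approximation (with continuity correction) for the p-value.
Step 5: p-value = 0.599242; compare to alpha = 0.05. fail to reject H0.

U_X = 26.5, p = 0.599242, fail to reject H0 at alpha = 0.05.


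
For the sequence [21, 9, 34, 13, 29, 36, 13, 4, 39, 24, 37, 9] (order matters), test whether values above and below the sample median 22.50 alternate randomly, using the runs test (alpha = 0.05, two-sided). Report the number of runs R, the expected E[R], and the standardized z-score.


Step 1: Compute median = 22.50; label A = above, B = below.
Labels in order: BBABAABBAAAB  (n_A = 6, n_B = 6)
Step 2: Count runs R = 7.
Step 3: Under H0 (random ordering), E[R] = 2*n_A*n_B/(n_A+n_B) + 1 = 2*6*6/12 + 1 = 7.0000.
        Var[R] = 2*n_A*n_B*(2*n_A*n_B - n_A - n_B) / ((n_A+n_B)^2 * (n_A+n_B-1)) = 4320/1584 = 2.7273.
        SD[R] = 1.6514.
Step 4: R = E[R], so z = 0 with no continuity correction.
Step 5: Two-sided p-value via normal approximation = 2*(1 - Phi(|z|)) = 1.000000.
Step 6: alpha = 0.05. fail to reject H0.

R = 7, z = 0.0000, p = 1.000000, fail to reject H0.


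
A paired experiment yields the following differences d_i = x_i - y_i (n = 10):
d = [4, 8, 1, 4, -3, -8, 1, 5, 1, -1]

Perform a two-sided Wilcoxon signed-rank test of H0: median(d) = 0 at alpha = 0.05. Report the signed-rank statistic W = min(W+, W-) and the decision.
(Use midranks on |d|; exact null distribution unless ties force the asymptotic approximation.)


Step 1: Drop any zero differences (none here) and take |d_i|.
|d| = [4, 8, 1, 4, 3, 8, 1, 5, 1, 1]
Step 2: Midrank |d_i| (ties get averaged ranks).
ranks: |4|->6.5, |8|->9.5, |1|->2.5, |4|->6.5, |3|->5, |8|->9.5, |1|->2.5, |5|->8, |1|->2.5, |1|->2.5
Step 3: Attach original signs; sum ranks with positive sign and with negative sign.
W+ = 6.5 + 9.5 + 2.5 + 6.5 + 2.5 + 8 + 2.5 = 38
W- = 5 + 9.5 + 2.5 = 17
(Check: W+ + W- = 55 should equal n(n+1)/2 = 55.)
Step 4: Test statistic W = min(W+, W-) = 17.
Step 5: Ties in |d|, so use the tie-corrected normal approximation.
        E[W] = n(n+1)/4 = 10*11/4 = 27.5.
        Tie groups: |d|=1 (t=4), |d|=4 (t=2), |d|=8 (t=2); sum(t^3 - t) = 72.
        Var[W] = n(n+1)(2n+1)/24 - sum(t^3-t)/48 = 2310/24 - 72/48 = 94.75.
        z = (W - E[W]) / sqrt(Var[W]) = (17 - 27.5) / 9.7340 = -1.0787.
        Two-sided p = 2*Phi(z) = 0.280723.
Step 6: alpha = 0.05. fail to reject H0.

W+ = 38, W- = 17, W = min = 17, p = 0.280723, fail to reject H0.


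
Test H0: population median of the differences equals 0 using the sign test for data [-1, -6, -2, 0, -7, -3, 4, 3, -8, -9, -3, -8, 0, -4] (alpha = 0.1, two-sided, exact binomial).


Step 1: Discard zero differences. Original n = 14; n_eff = number of nonzero differences = 12.
Nonzero differences (with sign): -1, -6, -2, -7, -3, +4, +3, -8, -9, -3, -8, -4
Step 2: Count signs: positive = 2, negative = 10.
Step 3: Under H0: P(positive) = 0.5, so the number of positives S ~ Bin(12, 0.5).
Step 4: Two-sided exact p-value = sum of Bin(12,0.5) probabilities at or below the observed probability = 0.038574.
Step 5: alpha = 0.1. reject H0.

n_eff = 12, pos = 2, neg = 10, p = 0.038574, reject H0.


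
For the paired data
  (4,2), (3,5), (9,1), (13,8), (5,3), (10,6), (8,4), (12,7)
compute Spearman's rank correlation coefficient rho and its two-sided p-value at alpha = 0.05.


Step 1: Rank x and y separately (midranks; no ties here).
rank(x): 4->2, 3->1, 9->5, 13->8, 5->3, 10->6, 8->4, 12->7
rank(y): 2->2, 5->5, 1->1, 8->8, 3->3, 6->6, 4->4, 7->7
Step 2: d_i = R_x(i) - R_y(i); compute d_i^2.
  (2-2)^2=0, (1-5)^2=16, (5-1)^2=16, (8-8)^2=0, (3-3)^2=0, (6-6)^2=0, (4-4)^2=0, (7-7)^2=0
sum(d^2) = 32.
Step 3: rho = 1 - 6*32 / (8*(8^2 - 1)) = 1 - 192/504 = 0.619048.
Step 4: Under H0, t = rho * sqrt((n-2)/(1-rho^2)) = 1.9308 ~ t(6).
Step 5: Two-sided p-value from the t-distribution with 6 df = 0.101733.
Step 6: alpha = 0.05. fail to reject H0.

rho = 0.6190, p = 0.101733, fail to reject H0 at alpha = 0.05.


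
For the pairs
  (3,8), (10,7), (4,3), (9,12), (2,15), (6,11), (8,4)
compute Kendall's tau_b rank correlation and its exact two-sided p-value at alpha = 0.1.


Step 1: Enumerate the 21 unordered pairs (i,j) with i<j and classify each by sign(x_j-x_i) * sign(y_j-y_i).
  (1,2):dx=+7,dy=-1->D; (1,3):dx=+1,dy=-5->D; (1,4):dx=+6,dy=+4->C; (1,5):dx=-1,dy=+7->D
  (1,6):dx=+3,dy=+3->C; (1,7):dx=+5,dy=-4->D; (2,3):dx=-6,dy=-4->C; (2,4):dx=-1,dy=+5->D
  (2,5):dx=-8,dy=+8->D; (2,6):dx=-4,dy=+4->D; (2,7):dx=-2,dy=-3->C; (3,4):dx=+5,dy=+9->C
  (3,5):dx=-2,dy=+12->D; (3,6):dx=+2,dy=+8->C; (3,7):dx=+4,dy=+1->C; (4,5):dx=-7,dy=+3->D
  (4,6):dx=-3,dy=-1->C; (4,7):dx=-1,dy=-8->C; (5,6):dx=+4,dy=-4->D; (5,7):dx=+6,dy=-11->D
  (6,7):dx=+2,dy=-7->D
Step 2: C = 9, D = 12, total pairs = 21.
Step 3: tau = (C - D)/(n(n-1)/2) = (9 - 12)/21 = -0.142857.
Step 4: Exact two-sided p-value (enumerate n! = 5040 permutations of y under H0): p = 0.772619.
Step 5: alpha = 0.1. fail to reject H0.

tau_b = -0.1429 (C=9, D=12), p = 0.772619, fail to reject H0.


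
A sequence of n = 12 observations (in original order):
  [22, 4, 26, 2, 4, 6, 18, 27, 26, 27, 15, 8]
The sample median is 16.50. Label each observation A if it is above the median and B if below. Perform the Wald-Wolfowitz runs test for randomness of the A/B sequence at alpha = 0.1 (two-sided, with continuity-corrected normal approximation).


Step 1: Compute median = 16.50; label A = above, B = below.
Labels in order: ABABBBAAAABB  (n_A = 6, n_B = 6)
Step 2: Count runs R = 6.
Step 3: Under H0 (random ordering), E[R] = 2*n_A*n_B/(n_A+n_B) + 1 = 2*6*6/12 + 1 = 7.0000.
        Var[R] = 2*n_A*n_B*(2*n_A*n_B - n_A - n_B) / ((n_A+n_B)^2 * (n_A+n_B-1)) = 4320/1584 = 2.7273.
        SD[R] = 1.6514.
Step 4: Continuity-corrected z = (R + 0.5 - E[R]) / SD[R] = (6 + 0.5 - 7.0000) / 1.6514 = -0.3028.
Step 5: Two-sided p-value via normal approximation = 2*(1 - Phi(|z|)) = 0.762069.
Step 6: alpha = 0.1. fail to reject H0.

R = 6, z = -0.3028, p = 0.762069, fail to reject H0.


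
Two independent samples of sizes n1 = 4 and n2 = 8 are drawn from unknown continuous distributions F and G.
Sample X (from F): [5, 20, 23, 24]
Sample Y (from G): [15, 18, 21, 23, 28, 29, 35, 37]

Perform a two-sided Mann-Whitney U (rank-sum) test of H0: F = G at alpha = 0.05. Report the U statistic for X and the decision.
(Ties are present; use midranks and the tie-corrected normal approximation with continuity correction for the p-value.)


Step 1: Combine and sort all 12 observations; assign midranks.
sorted (value, group): (5,X), (15,Y), (18,Y), (20,X), (21,Y), (23,X), (23,Y), (24,X), (28,Y), (29,Y), (35,Y), (37,Y)
ranks: 5->1, 15->2, 18->3, 20->4, 21->5, 23->6.5, 23->6.5, 24->8, 28->9, 29->10, 35->11, 37->12
Step 2: Rank sum for X: R1 = 1 + 4 + 6.5 + 8 = 19.5.
Step 3: U_X = R1 - n1(n1+1)/2 = 19.5 - 4*5/2 = 19.5 - 10 = 9.5.
       U_Y = n1*n2 - U_X = 32 - 9.5 = 22.5.
Step 4: Ties are present, so use the tie-corrected normal approximation (with continuity correction) for the p-value.
Step 5: p-value = 0.307332; compare to alpha = 0.05. fail to reject H0.

U_X = 9.5, p = 0.307332, fail to reject H0 at alpha = 0.05.


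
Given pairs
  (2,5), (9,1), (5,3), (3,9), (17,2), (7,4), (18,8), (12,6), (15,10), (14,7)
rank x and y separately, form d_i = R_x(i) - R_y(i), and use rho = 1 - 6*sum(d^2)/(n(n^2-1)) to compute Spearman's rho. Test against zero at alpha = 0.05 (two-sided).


Step 1: Rank x and y separately (midranks; no ties here).
rank(x): 2->1, 9->5, 5->3, 3->2, 17->9, 7->4, 18->10, 12->6, 15->8, 14->7
rank(y): 5->5, 1->1, 3->3, 9->9, 2->2, 4->4, 8->8, 6->6, 10->10, 7->7
Step 2: d_i = R_x(i) - R_y(i); compute d_i^2.
  (1-5)^2=16, (5-1)^2=16, (3-3)^2=0, (2-9)^2=49, (9-2)^2=49, (4-4)^2=0, (10-8)^2=4, (6-6)^2=0, (8-10)^2=4, (7-7)^2=0
sum(d^2) = 138.
Step 3: rho = 1 - 6*138 / (10*(10^2 - 1)) = 1 - 828/990 = 0.163636.
Step 4: Under H0, t = rho * sqrt((n-2)/(1-rho^2)) = 0.4692 ~ t(8).
Step 5: Two-sided p-value from the t-distribution with 8 df = 0.651477.
Step 6: alpha = 0.05. fail to reject H0.

rho = 0.1636, p = 0.651477, fail to reject H0 at alpha = 0.05.


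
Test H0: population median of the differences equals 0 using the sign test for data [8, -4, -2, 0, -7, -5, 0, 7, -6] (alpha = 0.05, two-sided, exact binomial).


Step 1: Discard zero differences. Original n = 9; n_eff = number of nonzero differences = 7.
Nonzero differences (with sign): +8, -4, -2, -7, -5, +7, -6
Step 2: Count signs: positive = 2, negative = 5.
Step 3: Under H0: P(positive) = 0.5, so the number of positives S ~ Bin(7, 0.5).
Step 4: Two-sided exact p-value = sum of Bin(7,0.5) probabilities at or below the observed probability = 0.453125.
Step 5: alpha = 0.05. fail to reject H0.

n_eff = 7, pos = 2, neg = 5, p = 0.453125, fail to reject H0.


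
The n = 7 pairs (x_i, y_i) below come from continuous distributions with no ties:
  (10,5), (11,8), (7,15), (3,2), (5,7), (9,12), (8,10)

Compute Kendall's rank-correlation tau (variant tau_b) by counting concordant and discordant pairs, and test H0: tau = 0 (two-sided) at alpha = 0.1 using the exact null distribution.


Step 1: Enumerate the 21 unordered pairs (i,j) with i<j and classify each by sign(x_j-x_i) * sign(y_j-y_i).
  (1,2):dx=+1,dy=+3->C; (1,3):dx=-3,dy=+10->D; (1,4):dx=-7,dy=-3->C; (1,5):dx=-5,dy=+2->D
  (1,6):dx=-1,dy=+7->D; (1,7):dx=-2,dy=+5->D; (2,3):dx=-4,dy=+7->D; (2,4):dx=-8,dy=-6->C
  (2,5):dx=-6,dy=-1->C; (2,6):dx=-2,dy=+4->D; (2,7):dx=-3,dy=+2->D; (3,4):dx=-4,dy=-13->C
  (3,5):dx=-2,dy=-8->C; (3,6):dx=+2,dy=-3->D; (3,7):dx=+1,dy=-5->D; (4,5):dx=+2,dy=+5->C
  (4,6):dx=+6,dy=+10->C; (4,7):dx=+5,dy=+8->C; (5,6):dx=+4,dy=+5->C; (5,7):dx=+3,dy=+3->C
  (6,7):dx=-1,dy=-2->C
Step 2: C = 12, D = 9, total pairs = 21.
Step 3: tau = (C - D)/(n(n-1)/2) = (12 - 9)/21 = 0.142857.
Step 4: Exact two-sided p-value (enumerate n! = 5040 permutations of y under H0): p = 0.772619.
Step 5: alpha = 0.1. fail to reject H0.

tau_b = 0.1429 (C=12, D=9), p = 0.772619, fail to reject H0.


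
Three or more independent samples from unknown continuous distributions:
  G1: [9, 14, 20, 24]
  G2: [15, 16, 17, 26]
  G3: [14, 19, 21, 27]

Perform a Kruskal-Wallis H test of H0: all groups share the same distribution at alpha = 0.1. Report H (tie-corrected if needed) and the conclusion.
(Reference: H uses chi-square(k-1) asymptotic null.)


Step 1: Combine all N = 12 observations and assign midranks.
sorted (value, group, rank): (9,G1,1), (14,G1,2.5), (14,G3,2.5), (15,G2,4), (16,G2,5), (17,G2,6), (19,G3,7), (20,G1,8), (21,G3,9), (24,G1,10), (26,G2,11), (27,G3,12)
Step 2: Sum ranks within each group.
R_1 = 21.5 (n_1 = 4)
R_2 = 26 (n_2 = 4)
R_3 = 30.5 (n_3 = 4)
Step 3: H = 12/(N(N+1)) * sum(R_i^2/n_i) - 3(N+1)
     = 12/(12*13) * (21.5^2/4 + 26^2/4 + 30.5^2/4) - 3*13
     = 0.076923 * 517.125 - 39
     = 0.778846.
Step 4: Ties present; correction factor C = 1 - 6/(12^3 - 12) = 0.996503. Corrected H = 0.778846 / 0.996503 = 0.781579.
Step 5: Under H0, H ~ chi^2(2); p-value = 0.676523.
Step 6: alpha = 0.1. fail to reject H0.

H = 0.7816, df = 2, p = 0.676523, fail to reject H0.


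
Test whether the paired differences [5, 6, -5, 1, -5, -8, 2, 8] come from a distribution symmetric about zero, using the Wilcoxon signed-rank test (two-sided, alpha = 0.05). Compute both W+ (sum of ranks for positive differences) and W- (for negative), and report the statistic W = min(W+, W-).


Step 1: Drop any zero differences (none here) and take |d_i|.
|d| = [5, 6, 5, 1, 5, 8, 2, 8]
Step 2: Midrank |d_i| (ties get averaged ranks).
ranks: |5|->4, |6|->6, |5|->4, |1|->1, |5|->4, |8|->7.5, |2|->2, |8|->7.5
Step 3: Attach original signs; sum ranks with positive sign and with negative sign.
W+ = 4 + 6 + 1 + 2 + 7.5 = 20.5
W- = 4 + 4 + 7.5 = 15.5
(Check: W+ + W- = 36 should equal n(n+1)/2 = 36.)
Step 4: Test statistic W = min(W+, W-) = 15.5.
Step 5: Ties in |d|, so use the tie-corrected normal approximation.
        E[W] = n(n+1)/4 = 8*9/4 = 18.
        Tie groups: |d|=5 (t=3), |d|=8 (t=2); sum(t^3 - t) = 30.
        Var[W] = n(n+1)(2n+1)/24 - sum(t^3-t)/48 = 1224/24 - 30/48 = 50.375.
        z = (W - E[W]) / sqrt(Var[W]) = (15.5 - 18) / 7.0975 = -0.3522.
        Two-sided p = 2*Phi(z) = 0.724662.
Step 6: alpha = 0.05. fail to reject H0.

W+ = 20.5, W- = 15.5, W = min = 15.5, p = 0.724662, fail to reject H0.


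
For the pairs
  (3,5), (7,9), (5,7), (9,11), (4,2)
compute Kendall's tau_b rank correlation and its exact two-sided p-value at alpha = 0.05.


Step 1: Enumerate the 10 unordered pairs (i,j) with i<j and classify each by sign(x_j-x_i) * sign(y_j-y_i).
  (1,2):dx=+4,dy=+4->C; (1,3):dx=+2,dy=+2->C; (1,4):dx=+6,dy=+6->C; (1,5):dx=+1,dy=-3->D
  (2,3):dx=-2,dy=-2->C; (2,4):dx=+2,dy=+2->C; (2,5):dx=-3,dy=-7->C; (3,4):dx=+4,dy=+4->C
  (3,5):dx=-1,dy=-5->C; (4,5):dx=-5,dy=-9->C
Step 2: C = 9, D = 1, total pairs = 10.
Step 3: tau = (C - D)/(n(n-1)/2) = (9 - 1)/10 = 0.800000.
Step 4: Exact two-sided p-value (enumerate n! = 120 permutations of y under H0): p = 0.083333.
Step 5: alpha = 0.05. fail to reject H0.

tau_b = 0.8000 (C=9, D=1), p = 0.083333, fail to reject H0.


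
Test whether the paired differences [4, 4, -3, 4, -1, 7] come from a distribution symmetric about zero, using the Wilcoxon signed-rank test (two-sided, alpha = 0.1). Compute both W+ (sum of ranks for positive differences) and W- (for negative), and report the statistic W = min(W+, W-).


Step 1: Drop any zero differences (none here) and take |d_i|.
|d| = [4, 4, 3, 4, 1, 7]
Step 2: Midrank |d_i| (ties get averaged ranks).
ranks: |4|->4, |4|->4, |3|->2, |4|->4, |1|->1, |7|->6
Step 3: Attach original signs; sum ranks with positive sign and with negative sign.
W+ = 4 + 4 + 4 + 6 = 18
W- = 2 + 1 = 3
(Check: W+ + W- = 21 should equal n(n+1)/2 = 21.)
Step 4: Test statistic W = min(W+, W-) = 3.
Step 5: Ties in |d|, so use the tie-corrected normal approximation.
        E[W] = n(n+1)/4 = 6*7/4 = 10.5.
        Tie groups: |d|=4 (t=3); sum(t^3 - t) = 24.
        Var[W] = n(n+1)(2n+1)/24 - sum(t^3-t)/48 = 546/24 - 24/48 = 22.25.
        z = (W - E[W]) / sqrt(Var[W]) = (3 - 10.5) / 4.7170 = -1.5900.
        Two-sided p = 2*Phi(z) = 0.111836.
Step 6: alpha = 0.1. fail to reject H0.

W+ = 18, W- = 3, W = min = 3, p = 0.111836, fail to reject H0.


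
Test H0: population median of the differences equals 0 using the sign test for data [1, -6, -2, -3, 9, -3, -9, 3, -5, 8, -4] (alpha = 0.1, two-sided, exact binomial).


Step 1: Discard zero differences. Original n = 11; n_eff = number of nonzero differences = 11.
Nonzero differences (with sign): +1, -6, -2, -3, +9, -3, -9, +3, -5, +8, -4
Step 2: Count signs: positive = 4, negative = 7.
Step 3: Under H0: P(positive) = 0.5, so the number of positives S ~ Bin(11, 0.5).
Step 4: Two-sided exact p-value = sum of Bin(11,0.5) probabilities at or below the observed probability = 0.548828.
Step 5: alpha = 0.1. fail to reject H0.

n_eff = 11, pos = 4, neg = 7, p = 0.548828, fail to reject H0.


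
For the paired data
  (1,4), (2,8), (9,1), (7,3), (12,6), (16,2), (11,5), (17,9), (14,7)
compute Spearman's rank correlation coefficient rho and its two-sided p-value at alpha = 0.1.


Step 1: Rank x and y separately (midranks; no ties here).
rank(x): 1->1, 2->2, 9->4, 7->3, 12->6, 16->8, 11->5, 17->9, 14->7
rank(y): 4->4, 8->8, 1->1, 3->3, 6->6, 2->2, 5->5, 9->9, 7->7
Step 2: d_i = R_x(i) - R_y(i); compute d_i^2.
  (1-4)^2=9, (2-8)^2=36, (4-1)^2=9, (3-3)^2=0, (6-6)^2=0, (8-2)^2=36, (5-5)^2=0, (9-9)^2=0, (7-7)^2=0
sum(d^2) = 90.
Step 3: rho = 1 - 6*90 / (9*(9^2 - 1)) = 1 - 540/720 = 0.250000.
Step 4: Under H0, t = rho * sqrt((n-2)/(1-rho^2)) = 0.6831 ~ t(7).
Step 5: Two-sided p-value from the t-distribution with 7 df = 0.516490.
Step 6: alpha = 0.1. fail to reject H0.

rho = 0.2500, p = 0.516490, fail to reject H0 at alpha = 0.1.
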